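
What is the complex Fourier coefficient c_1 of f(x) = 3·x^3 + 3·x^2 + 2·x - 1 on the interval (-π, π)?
Compute the real Fourier coefficients first: a_1 = -12, b_1 = -32 + 6·π^2.
Then c_1 = (a_1 − i·b_1)/2 = -6 - 3·i·π^2 + 16·i.

Final answer: -6 - 3·i·π^2 + 16·i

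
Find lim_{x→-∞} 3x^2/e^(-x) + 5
The quotient is an ∞/∞ indeterminate form as x → -∞.
Compare growth rates of the dominant terms (exponentials ≫ polynomials ≫ logarithms), or apply L'Hôpital's rule; the quotient → 0.
Adding the constant: 0 + 5 = 5. Limit = 5.

Final answer: 5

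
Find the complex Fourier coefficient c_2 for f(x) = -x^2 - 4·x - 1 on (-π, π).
Compute the real Fourier coefficients first: a_2 = -1, b_2 = 4.
Then c_2 = (a_2 − i·b_2)/2 = -1/2 - 2·i.

Final answer: -1/2 - 2·i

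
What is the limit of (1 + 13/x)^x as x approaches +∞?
As x → +∞: this is the defining limit (1 + 13/x)^x → e^13.
Limit = e^(13).

Final answer: e^(13)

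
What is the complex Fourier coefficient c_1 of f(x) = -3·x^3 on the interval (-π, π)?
Compute the real Fourier coefficients first: a_1 = 0, b_1 = 36 - 6·π^2.
Then c_1 = (a_1 − i·b_1)/2 = -18·i + 3·i·π^2.

Final answer: -18·i + 3·i·π^2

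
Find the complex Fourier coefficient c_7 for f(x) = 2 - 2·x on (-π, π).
Compute the real Fourier coefficients first: a_7 = 0, b_7 = -4/7.
Then c_7 = (a_7 − i·b_7)/2 = 2·i/7.

Final answer: 2·i/7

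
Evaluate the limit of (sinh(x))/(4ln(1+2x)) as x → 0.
Both numerator and denominator → 0 as x → 0; this is a 0/0 indeterminate form.
Expand each to leading order near x = 0: numerator ~ x, denominator ~ 8·x.
The limit of the ratio is 1/8.

Final answer: 1/8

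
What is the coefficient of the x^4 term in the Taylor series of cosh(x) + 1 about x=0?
Expand to order 4: cosh(x) + 1 = x^4/24 + x^2/2 + 2 + O(x^5).
The coefficient of x^4 is 1/24.

Final answer: 1/24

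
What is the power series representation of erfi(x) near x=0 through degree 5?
x^5/(5·√(π)) + 2·x^3/(3·√(π)) + 2·x/√(π)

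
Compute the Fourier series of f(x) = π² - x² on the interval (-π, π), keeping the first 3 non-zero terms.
4·cos(x) - cos(2·x) + 2·π^2/3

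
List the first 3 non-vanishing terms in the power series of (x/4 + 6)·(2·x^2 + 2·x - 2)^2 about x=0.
-26·x^2 - 47·x + 24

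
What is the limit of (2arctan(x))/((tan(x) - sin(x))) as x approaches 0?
Both numerator and denominator → 0 as x → 0; this is a 0/0 indeterminate form.
Expand each to leading order near x = 0: numerator ~ 2·x, denominator ~ x^3/2.
The limit of the ratio is ∞.

Final answer: ∞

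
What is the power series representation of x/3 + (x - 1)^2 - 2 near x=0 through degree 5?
x^2 - 5·x/3 - 1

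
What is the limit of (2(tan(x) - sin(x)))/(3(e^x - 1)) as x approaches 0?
Both numerator and denominator → 0 as x → 0; this is a 0/0 indeterminate form.
Expand each to leading order near x = 0: numerator ~ x^3, denominator ~ 3·x.
The limit of the ratio is 0.

Final answer: 0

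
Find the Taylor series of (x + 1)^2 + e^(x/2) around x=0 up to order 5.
x^5/3840 + x^4/384 + x^3/48 + 9·x^2/8 + 5·x/2 + 2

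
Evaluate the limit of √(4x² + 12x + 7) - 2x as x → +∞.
As x → +∞: multiply by the conjugate to get (12x+7)/(√(4x²+12x+7)+2x); the denominator ~ 4x, so the limit is 12/4 = 3.
Limit = 3.

Final answer: 3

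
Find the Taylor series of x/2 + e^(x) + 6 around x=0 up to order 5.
x^5/120 + x^4/24 + x^3/6 + x^2/2 + 3·x/2 + 7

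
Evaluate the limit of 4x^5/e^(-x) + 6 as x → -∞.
The quotient is an ∞/∞ indeterminate form as x → -∞.
Compare growth rates of the dominant terms (exponentials ≫ polynomials ≫ logarithms), or apply L'Hôpital's rule; the quotient → 0.
Adding the constant: 0 + 6 = 6. Limit = 6.

Final answer: 6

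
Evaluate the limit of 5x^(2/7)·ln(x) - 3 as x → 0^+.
The product is a 0·∞ indeterminate form at x → 0⁺.
Rewrite the product as 5·ln(x) / x^(-2/7) and apply L'Hôpital, or use the standard hierarchy x^(-2/7) ≫ |ln x| as x → 0⁺.
The indeterminate product → 0, so the limit = -3.

Final answer: -3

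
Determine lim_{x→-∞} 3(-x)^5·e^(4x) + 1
The product is a 0·∞ indeterminate form at x → -∞.
Rewrite the product as 3(-x)^5 / e^(-4x) (an ∞/∞ form) and apply L'Hôpital, or use the standard hierarchy e^(4|x|) ≫ |(-x)^5| as x → -∞.
The indeterminate product → 0, so the limit = 1.

Final answer: 1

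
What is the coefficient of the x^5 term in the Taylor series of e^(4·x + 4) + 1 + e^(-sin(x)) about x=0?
Expand to order 5: e^(4·x + 4) + 1 + e^(-sin(x)) = x^5·(1/15 + 128·e^(4)/15) + x^4·(-1/8 + 32·e^(4)/3) + 32·x^3·e^(4)/3 + x^2·(1/2 + 8·e^(4)) + x·(-1 + 4·e^(4)) + 2 + e^(4) + O(x^6).
The coefficient of x^5 is 1/15 + 128·e^(4)/15.

Final answer: 1/15 + 128·e^(4)/15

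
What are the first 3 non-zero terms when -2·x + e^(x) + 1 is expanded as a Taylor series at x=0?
x^2/2 - x + 2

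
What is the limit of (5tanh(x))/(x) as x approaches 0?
Both numerator and denominator → 0 as x → 0; this is a 0/0 indeterminate form.
Expand each to leading order near x = 0: numerator ~ 5·x, denominator ~ x.
The limit of the ratio is 5.

Final answer: 5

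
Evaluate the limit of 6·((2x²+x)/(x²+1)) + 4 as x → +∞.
Evaluate the dominant behaviour as x → +∞; each term tends to a finite value or vanishes.
Limit = 16.

Final answer: 16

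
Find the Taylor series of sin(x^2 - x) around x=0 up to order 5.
59·x^5/120 - x^4/2 + x^3/6 + x^2 - x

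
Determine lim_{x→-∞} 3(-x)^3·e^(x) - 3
The product is a 0·∞ indeterminate form at x → -∞.
Rewrite the product as 3(-x)^3 / e^(-x) (an ∞/∞ form) and apply L'Hôpital, or use the standard hierarchy e^(|x|) ≫ |(-x)^3| as x → -∞.
The indeterminate product → 0, so the limit = -3.

Final answer: -3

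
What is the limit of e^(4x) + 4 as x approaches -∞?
Evaluate the dominant behaviour as x → -∞; each term tends to a finite value or vanishes.
Limit = 4.

Final answer: 4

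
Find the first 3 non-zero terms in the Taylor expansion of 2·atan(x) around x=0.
2·x^5/5 - 2·x^3/3 + 2·x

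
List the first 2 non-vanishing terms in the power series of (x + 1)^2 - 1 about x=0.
x^2 + 2·x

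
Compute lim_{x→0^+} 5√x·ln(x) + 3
The product is a 0·∞ indeterminate form at x → 0⁺.
Rewrite the product as 5·ln(x) / x^(-1/2) and apply L'Hôpital, or use the standard hierarchy x^(-1/2) ≫ |ln x| as x → 0⁺.
The indeterminate product → 0, so the limit = 3.

Final answer: 3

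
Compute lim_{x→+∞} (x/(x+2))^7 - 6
As x → +∞: x/(x+2) = 1/(1 + 2/x) → 1, and the 7th power of a limit-1 base also → 1; with the additive constant, 1 - 6 = -5.
Limit = -5.

Final answer: -5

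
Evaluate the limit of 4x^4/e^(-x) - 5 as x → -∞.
The quotient is an ∞/∞ indeterminate form as x → -∞.
Compare growth rates of the dominant terms (exponentials ≫ polynomials ≫ logarithms), or apply L'Hôpital's rule; the quotient → 0.
Adding the constant: 0 - 5 = -5. Limit = -5.

Final answer: -5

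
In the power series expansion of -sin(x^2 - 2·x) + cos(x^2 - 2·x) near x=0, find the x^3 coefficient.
Expand to order 3: -sin(x^2 - 2·x) + cos(x^2 - 2·x) = 2·x^3/3 - 3·x^2 + 2·x + 1 + O(x^4).
The coefficient of x^3 is 2/3.

Final answer: 2/3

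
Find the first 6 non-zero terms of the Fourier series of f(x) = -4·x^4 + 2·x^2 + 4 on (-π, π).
(-200 + 32·π^2)·cos(x) + (14 - 8·π^2)·cos(2·x) + (-88/27 + 32·π^2/9)·cos(3·x) + (5/4 - 2·π^2)·cos(4·x) + (-392/625 + 32·π^2/25)·cos(5·x) - 4·π^4/5 + 4 + 2·π^2/3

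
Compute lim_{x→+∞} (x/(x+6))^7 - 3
As x → +∞: x/(x+6) = 1/(1 + 6/x) → 1, and the 7th power of a limit-1 base also → 1; with the additive constant, 1 - 3 = -2.
Limit = -2.

Final answer: -2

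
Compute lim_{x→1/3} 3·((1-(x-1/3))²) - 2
Direct substitution at x = 1/3 gives 1.

Final answer: 1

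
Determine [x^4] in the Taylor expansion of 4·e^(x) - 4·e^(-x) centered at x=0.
Expand to order 4: 4·e^(x) - 4·e^(-x) = 4·x^3/3 + 8·x + O(x^5).
The coefficient of x^4 is 0.

Final answer: 0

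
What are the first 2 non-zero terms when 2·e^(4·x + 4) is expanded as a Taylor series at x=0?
8·x·e^(4) + 2·e^(4)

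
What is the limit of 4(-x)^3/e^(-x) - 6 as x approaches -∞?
The quotient is an ∞/∞ indeterminate form as x → -∞.
Compare growth rates of the dominant terms (exponentials ≫ polynomials ≫ logarithms), or apply L'Hôpital's rule; the quotient → 0.
Adding the constant: 0 - 6 = -6. Limit = -6.

Final answer: -6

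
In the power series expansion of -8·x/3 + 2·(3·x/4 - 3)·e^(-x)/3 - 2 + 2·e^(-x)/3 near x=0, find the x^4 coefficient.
Expand to order 4: -8·x/3 + 2·(3·x/4 - 3)·e^(-x)/3 - 2 + 2·e^(-x)/3 = -5·x^4/36 + 17·x^3/36 - 7·x^2/6 - 5·x/6 - 10/3 + O(x^5).
The coefficient of x^4 is -5/36.

Final answer: -5/36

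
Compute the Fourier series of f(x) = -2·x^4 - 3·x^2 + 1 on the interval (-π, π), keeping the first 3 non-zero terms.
(-84 + 16·π^2)·cos(x) + (3 - 4·π^2)·cos(2·x) - 2·π^4/5 - π^2 + 1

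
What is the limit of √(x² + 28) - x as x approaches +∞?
This is an ∞ − ∞ indeterminate form.
Multiply and divide by the conjugate √(x²+28) + x; the x² terms cancel, leaving 28/(√(x²+28)+x) → 0.
Limit = 0.

Final answer: 0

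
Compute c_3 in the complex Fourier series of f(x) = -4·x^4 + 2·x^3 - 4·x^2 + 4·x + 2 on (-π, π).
Compute the real Fourier coefficients first: a_3 = -16/27 + 32·π^2/9, b_3 = 16/9 + 4·π^2/3.
Then c_3 = (a_3 − i·b_3)/2 = -8/27 + 16·π^2/9 - 2·i·π^2/3 - 8·i/9.

Final answer: -8/27 + 16·π^2/9 - 2·i·π^2/3 - 8·i/9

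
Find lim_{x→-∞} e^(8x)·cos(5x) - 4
Evaluate the dominant behaviour as x → -∞; each term tends to a finite value or vanishes.
Limit = -4.

Final answer: -4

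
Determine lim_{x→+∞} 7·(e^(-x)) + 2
Evaluate the dominant behaviour as x → +∞; each term tends to a finite value or vanishes.
Limit = 2.

Final answer: 2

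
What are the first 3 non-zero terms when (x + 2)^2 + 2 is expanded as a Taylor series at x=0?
x^2 + 4·x + 6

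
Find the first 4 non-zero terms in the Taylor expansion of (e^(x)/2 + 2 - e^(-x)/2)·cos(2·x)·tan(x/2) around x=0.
-7·x^4/8 - 23·x^3/12 + x^2/2 + x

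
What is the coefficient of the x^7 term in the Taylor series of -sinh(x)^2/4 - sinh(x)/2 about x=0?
Expand to order 7: -sinh(x)^2/4 - sinh(x)/2 = -x^7/10080 - x^6/90 - x^5/240 - x^4/12 - x^3/12 - x^2/4 - x/2 + O(x^8).
The coefficient of x^7 is -1/10080.

Final answer: -1/10080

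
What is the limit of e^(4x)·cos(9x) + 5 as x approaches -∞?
Evaluate the dominant behaviour as x → -∞; each term tends to a finite value or vanishes.
Limit = 5.

Final answer: 5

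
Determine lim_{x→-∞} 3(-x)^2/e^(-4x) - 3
The quotient is an ∞/∞ indeterminate form as x → -∞.
Compare growth rates of the dominant terms (exponentials ≫ polynomials ≫ logarithms), or apply L'Hôpital's rule; the quotient → 0.
Adding the constant: 0 - 3 = -3. Limit = -3.

Final answer: -3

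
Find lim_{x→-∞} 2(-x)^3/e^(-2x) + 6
The quotient is an ∞/∞ indeterminate form as x → -∞.
Compare growth rates of the dominant terms (exponentials ≫ polynomials ≫ logarithms), or apply L'Hôpital's rule; the quotient → 0.
Adding the constant: 0 + 6 = 6. Limit = 6.

Final answer: 6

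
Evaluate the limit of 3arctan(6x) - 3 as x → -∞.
Evaluate the dominant behaviour as x → -∞; each term tends to a finite value or vanishes.
Limit = -3·π/2 - 3.

Final answer: -3·π/2 - 3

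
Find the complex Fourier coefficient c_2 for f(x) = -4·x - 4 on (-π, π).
Compute the real Fourier coefficients first: a_2 = 0, b_2 = 4.
Then c_2 = (a_2 − i·b_2)/2 = -2·i.

Final answer: -2·i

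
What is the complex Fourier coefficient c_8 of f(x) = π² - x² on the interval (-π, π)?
Compute the real Fourier coefficients first: a_8 = -1/16, b_8 = 0.
Then c_8 = (a_8 − i·b_8)/2 = -1/32.

Final answer: -1/32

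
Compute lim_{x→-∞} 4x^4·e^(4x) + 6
The product is a 0·∞ indeterminate form at x → -∞.
Rewrite the product as 4x^4 / e^(-4x) (an ∞/∞ form) and apply L'Hôpital, or use the standard hierarchy e^(4|x|) ≫ |x^4| as x → -∞.
The indeterminate product → 0, so the limit = 6.

Final answer: 6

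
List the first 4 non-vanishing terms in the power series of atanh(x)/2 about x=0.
x^7/14 + x^5/10 + x^3/6 + x/2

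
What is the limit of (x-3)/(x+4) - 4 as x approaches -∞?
Evaluate the dominant behaviour as x → -∞; each term tends to a finite value or vanishes.
Limit = -3.

Final answer: -3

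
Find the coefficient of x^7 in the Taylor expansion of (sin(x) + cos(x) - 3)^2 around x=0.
Expand to order 7: (sin(x) + cos(x) - 3)^2 = -61·x^7/2520 + x^6/120 + 13·x^5/60 - x^4/4 - x^3/3 + 3·x^2 - 4·x + 4 + O(x^8).
The coefficient of x^7 is -61/2520.

Final answer: -61/2520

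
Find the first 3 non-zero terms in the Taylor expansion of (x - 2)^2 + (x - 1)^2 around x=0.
2·x^2 - 6·x + 5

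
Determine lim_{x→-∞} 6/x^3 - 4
Evaluate the dominant behaviour as x → -∞; each term tends to a finite value or vanishes.
Limit = -4.

Final answer: -4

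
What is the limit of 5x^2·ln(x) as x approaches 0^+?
This is a 0·∞ indeterminate form at x → 0⁺.
Rewrite the product as 5·ln(x) / x^(-2) and apply L'Hôpital, or use the standard hierarchy x^(-2) ≫ |ln x| as x → 0⁺.
The indeterminate product → 0, so the limit = 0.

Final answer: 0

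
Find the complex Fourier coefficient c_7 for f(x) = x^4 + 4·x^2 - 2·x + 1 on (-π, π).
Compute the real Fourier coefficients first: a_7 = -8·π^2/49 - 736/2401, b_7 = -4/7.
Then c_7 = (a_7 − i·b_7)/2 = -4·π^2/49 - 368/2401 + 2·i/7.

Final answer: -4·π^2/49 - 368/2401 + 2·i/7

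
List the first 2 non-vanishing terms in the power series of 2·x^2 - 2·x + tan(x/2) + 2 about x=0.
2 - 3·x/2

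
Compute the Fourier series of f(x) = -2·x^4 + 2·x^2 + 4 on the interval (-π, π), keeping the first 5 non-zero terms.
(-104 + 16·π^2)·cos(x) + (8 - 4·π^2)·cos(2·x) + (-56/27 + 16·π^2/9)·cos(3·x) + (7/8 - π^2)·cos(4·x) - 2·π^4/5 + 4 + 2·π^2/3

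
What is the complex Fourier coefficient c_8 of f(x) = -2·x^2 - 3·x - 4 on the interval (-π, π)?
Compute the real Fourier coefficients first: a_8 = -1/8, b_8 = 3/4.
Then c_8 = (a_8 − i·b_8)/2 = -1/16 - 3·i/8.

Final answer: -1/16 - 3·i/8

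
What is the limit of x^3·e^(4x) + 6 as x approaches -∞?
The product is a 0·∞ indeterminate form at x → -∞.
Rewrite the product as x^3 / e^(-4x) (an ∞/∞ form) and apply L'Hôpital, or use the standard hierarchy e^(4|x|) ≫ |x^3| as x → -∞.
The indeterminate product → 0, so the limit = 6.

Final answer: 6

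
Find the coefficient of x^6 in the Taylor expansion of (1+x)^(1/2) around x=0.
Expand to order 6: (1+x)^(1/2) = -21·x^6/1024 + 7·x^5/256 - 5·x^4/128 + x^3/16 - x^2/8 + x/2 + 1 + O(x^7).
The coefficient of x^6 is -21/1024.

Final answer: -21/1024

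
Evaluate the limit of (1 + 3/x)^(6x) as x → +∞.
As x → +∞: write (1 + 3/x)^(6x) = ((1 + 3/x)^x)^6 → (e^3)^6 = e^18.
Limit = e^(18).

Final answer: e^(18)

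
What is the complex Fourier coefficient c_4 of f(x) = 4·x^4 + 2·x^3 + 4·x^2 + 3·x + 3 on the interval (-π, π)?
Compute the real Fourier coefficients first: a_4 = 1/4 + 2·π^2, b_4 = -π^2 - 9/8.
Then c_4 = (a_4 − i·b_4)/2 = 1/8 + π^2 + 9·i/16 + i·π^2/2.

Final answer: 1/8 + π^2 + 9·i/16 + i·π^2/2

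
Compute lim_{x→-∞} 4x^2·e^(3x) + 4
The product is a 0·∞ indeterminate form at x → -∞.
Rewrite the product as 4x^2 / e^(-3x) (an ∞/∞ form) and apply L'Hôpital, or use the standard hierarchy e^(3|x|) ≫ |x^2| as x → -∞.
The indeterminate product → 0, so the limit = 4.

Final answer: 4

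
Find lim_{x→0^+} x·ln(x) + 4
The product is a 0·∞ indeterminate form at x → 0⁺.
Rewrite the product as ln(x) / x^(-1) and apply L'Hôpital, or use the standard hierarchy x^(-1) ≫ |ln x| as x → 0⁺.
The indeterminate product → 0, so the limit = 4.

Final answer: 4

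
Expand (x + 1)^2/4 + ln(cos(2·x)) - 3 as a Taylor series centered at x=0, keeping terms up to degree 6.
-64·x^6/45 - 4·x^4/3 - 7·x^2/4 + x/2 - 11/4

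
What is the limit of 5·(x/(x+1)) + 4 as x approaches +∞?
Evaluate the dominant behaviour as x → +∞; each term tends to a finite value or vanishes.
Limit = 9.

Final answer: 9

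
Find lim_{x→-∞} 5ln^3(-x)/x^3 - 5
The quotient is an ∞/∞ indeterminate form as x → -∞.
Compare growth rates of the dominant terms (exponentials ≫ polynomials ≫ logarithms), or apply L'Hôpital's rule; the quotient → 0.
Adding the constant: 0 - 5 = -5. Limit = -5.

Final answer: -5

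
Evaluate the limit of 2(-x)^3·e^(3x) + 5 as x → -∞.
The product is a 0·∞ indeterminate form at x → -∞.
Rewrite the product as 2(-x)^3 / e^(-3x) (an ∞/∞ form) and apply L'Hôpital, or use the standard hierarchy e^(3|x|) ≫ |(-x)^3| as x → -∞.
The indeterminate product → 0, so the limit = 5.

Final answer: 5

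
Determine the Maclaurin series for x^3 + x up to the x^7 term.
x^3 + x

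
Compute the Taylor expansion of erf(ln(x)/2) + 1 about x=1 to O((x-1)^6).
1 + (x - 1)/√(π) - (x - 1)^2/(2·√(π)) + (x - 1)^3/(4·√(π)) - (x - 1)^4/(8·√(π)) + 29·(x - 1)^5/(480·√(π))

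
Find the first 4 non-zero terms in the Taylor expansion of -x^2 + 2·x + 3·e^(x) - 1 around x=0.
x^3/2 + x^2/2 + 5·x + 2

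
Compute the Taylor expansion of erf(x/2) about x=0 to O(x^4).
-x^3/(12·√(π)) + x/√(π)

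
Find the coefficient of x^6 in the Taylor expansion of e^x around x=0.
Expand to order 6: e^x = x^6/720 + x^5/120 + x^4/24 + x^3/6 + x^2/2 + x + 1 + O(x^7).
The coefficient of x^6 is 1/720.

Final answer: 1/720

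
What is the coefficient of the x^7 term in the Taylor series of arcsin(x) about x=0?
Expand to order 7: arcsin(x) = 5·x^7/112 + 3·x^5/40 + x^3/6 + x + O(x^8).
The coefficient of x^7 is 5/112.

Final answer: 5/112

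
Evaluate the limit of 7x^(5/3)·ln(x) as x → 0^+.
This is a 0·∞ indeterminate form at x → 0⁺.
Rewrite the product as 7·ln(x) / x^(-5/3) and apply L'Hôpital, or use the standard hierarchy x^(-5/3) ≫ |ln x| as x → 0⁺.
The indeterminate product → 0, so the limit = 0.

Final answer: 0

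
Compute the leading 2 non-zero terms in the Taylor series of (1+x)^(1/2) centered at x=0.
x/2 + 1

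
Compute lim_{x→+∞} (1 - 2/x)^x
As x → +∞: this is the defining limit (1 - 2/x)^x → e^(-2).
Limit = e^(-2).

Final answer: e^(-2)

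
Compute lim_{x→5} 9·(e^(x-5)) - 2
Direct substitution at x = 5 gives 7.

Final answer: 7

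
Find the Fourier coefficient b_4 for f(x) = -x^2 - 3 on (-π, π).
b_4 = (1/π) ∫_{-π}^{π} f(x)·sin(4x) dx.
Evaluate the integral (use parity and integration by parts as needed): b_4 = 0.

Final answer: 0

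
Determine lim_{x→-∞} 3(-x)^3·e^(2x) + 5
The product is a 0·∞ indeterminate form at x → -∞.
Rewrite the product as 3(-x)^3 / e^(-2x) (an ∞/∞ form) and apply L'Hôpital, or use the standard hierarchy e^(2|x|) ≫ |(-x)^3| as x → -∞.
The indeterminate product → 0, so the limit = 5.

Final answer: 5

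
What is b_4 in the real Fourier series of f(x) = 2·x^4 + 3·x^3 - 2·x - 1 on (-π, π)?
b_4 = (1/π) ∫_{-π}^{π} f(x)·sin(4x) dx.
Evaluate the integral (use parity and integration by parts as needed): b_4 = 25/16 - 3·π^2/2.

Final answer: 25/16 - 3·π^2/2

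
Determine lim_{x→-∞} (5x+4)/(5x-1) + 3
Evaluate the dominant behaviour as x → -∞; each term tends to a finite value or vanishes.
Limit = 4.

Final answer: 4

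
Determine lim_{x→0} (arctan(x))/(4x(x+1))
Both numerator and denominator → 0 as x → 0; this is a 0/0 indeterminate form.
Expand each to leading order near x = 0: numerator ~ x, denominator ~ 4·x.
The limit of the ratio is 1/4.

Final answer: 1/4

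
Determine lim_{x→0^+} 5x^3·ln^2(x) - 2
The product is a 0·∞ indeterminate form at x → 0⁺.
Rewrite the product as 5·ln^2(x) / x^(-3) and apply L'Hôpital, or use the standard hierarchy x^(-3) ≫ |ln x|^2 as x → 0⁺.
The indeterminate product → 0, so the limit = -2.

Final answer: -2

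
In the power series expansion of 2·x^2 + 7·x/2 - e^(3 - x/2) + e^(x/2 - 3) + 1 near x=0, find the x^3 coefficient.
Expand to order 3: 2·x^2 + 7·x/2 - e^(3 - x/2) + e^(x/2 - 3) + 1 = x^3·(e^(-3)/48 + e^(3)/48) + x^2·(-e^(3)/8 + e^(-3)/8 + 2) + x·(e^(-3)/2 + 7/2 + e^(3)/2) - e^(3) + e^(-3) + 1 + O(x^4).
The coefficient of x^3 is e^(-3)/48 + e^(3)/48.

Final answer: e^(-3)/48 + e^(3)/48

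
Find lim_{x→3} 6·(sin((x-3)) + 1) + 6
Direct substitution at x = 3 gives 12.

Final answer: 12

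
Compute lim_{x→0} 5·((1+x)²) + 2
Direct substitution at x = 0 gives 7.

Final answer: 7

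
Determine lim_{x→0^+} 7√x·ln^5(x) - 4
The product is a 0·∞ indeterminate form at x → 0⁺.
Rewrite the product as 7·ln^5(x) / x^(-1/2) and apply L'Hôpital, or use the standard hierarchy x^(-1/2) ≫ |ln x|^5 as x → 0⁺.
The indeterminate product → 0, so the limit = -4.

Final answer: -4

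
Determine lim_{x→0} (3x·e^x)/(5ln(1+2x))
Both numerator and denominator → 0 as x → 0; this is a 0/0 indeterminate form.
Expand each to leading order near x = 0: numerator ~ 3·x, denominator ~ 10·x.
The limit of the ratio is 3/10.

Final answer: 3/10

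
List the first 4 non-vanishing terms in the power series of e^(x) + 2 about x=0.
x^3/6 + x^2/2 + x + 3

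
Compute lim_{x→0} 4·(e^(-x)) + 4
Direct substitution at x = 0 gives 8.

Final answer: 8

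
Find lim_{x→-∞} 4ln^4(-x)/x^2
This is an ∞/∞ indeterminate form as x → -∞.
Compare growth rates of the dominant terms (exponentials ≫ polynomials ≫ logarithms), or apply L'Hôpital's rule; the quotient → 0.
Limit = 0.

Final answer: 0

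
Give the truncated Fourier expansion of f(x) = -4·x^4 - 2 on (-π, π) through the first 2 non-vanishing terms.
(-192 + 32·π^2)·cos(x) - 4·π^4/5 - 2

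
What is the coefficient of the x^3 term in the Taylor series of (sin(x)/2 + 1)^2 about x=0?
Expand to order 3: (sin(x)/2 + 1)^2 = -x^3/6 + x^2/4 + x + 1 + O(x^4).
The coefficient of x^3 is -1/6.

Final answer: -1/6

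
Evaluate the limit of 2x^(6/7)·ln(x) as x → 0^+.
This is a 0·∞ indeterminate form at x → 0⁺.
Rewrite the product as 2·ln(x) / x^(-6/7) and apply L'Hôpital, or use the standard hierarchy x^(-6/7) ≫ |ln x| as x → 0⁺.
The indeterminate product → 0, so the limit = 0.

Final answer: 0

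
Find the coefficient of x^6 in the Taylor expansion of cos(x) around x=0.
Expand to order 6: cos(x) = -x^6/720 + x^4/24 - x^2/2 + 1 + O(x^7).
The coefficient of x^6 is -1/720.

Final answer: -1/720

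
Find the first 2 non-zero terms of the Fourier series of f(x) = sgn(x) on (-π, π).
4·sin(x)/π + 4·sin(3·x)/(3·π)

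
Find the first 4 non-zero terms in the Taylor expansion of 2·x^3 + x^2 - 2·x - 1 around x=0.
2·x^3 + x^2 - 2·x - 1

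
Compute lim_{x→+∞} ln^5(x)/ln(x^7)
This is an ∞/∞ indeterminate form as x → +∞.
Write ln(x^7) = 7·ln(x), reducing the quotient to ln^4(x)/7 → ∞.
Limit = ∞.

Final answer: ∞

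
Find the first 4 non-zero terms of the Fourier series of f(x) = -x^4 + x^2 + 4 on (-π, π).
(-52 + 8·π^2)·cos(x) + (4 - 2·π^2)·cos(2·x) + (-28/27 + 8·π^2/9)·cos(3·x) - π^4/5 + π^2/3 + 4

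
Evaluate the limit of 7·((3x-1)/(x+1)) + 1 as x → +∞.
Evaluate the dominant behaviour as x → +∞; each term tends to a finite value or vanishes.
Limit = 22.

Final answer: 22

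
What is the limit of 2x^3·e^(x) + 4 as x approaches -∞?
The product is a 0·∞ indeterminate form at x → -∞.
Rewrite the product as 2x^3 / e^(-x) (an ∞/∞ form) and apply L'Hôpital, or use the standard hierarchy e^(|x|) ≫ |x^3| as x → -∞.
The indeterminate product → 0, so the limit = 4.

Final answer: 4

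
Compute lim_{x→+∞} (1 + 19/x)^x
As x → +∞: this is the defining limit (1 + 19/x)^x → e^19.
Limit = e^(19).

Final answer: e^(19)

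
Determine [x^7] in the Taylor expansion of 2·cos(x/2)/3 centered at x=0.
Expand to order 7: 2·cos(x/2)/3 = -x^6/69120 + x^4/576 - x^2/12 + 2/3 + O(x^8).
The coefficient of x^7 is 0.

Final answer: 0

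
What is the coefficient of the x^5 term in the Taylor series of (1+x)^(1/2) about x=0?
Expand to order 5: (1+x)^(1/2) = 7·x^5/256 - 5·x^4/128 + x^3/16 - x^2/8 + x/2 + 1 + O(x^6).
The coefficient of x^5 is 7/256.

Final answer: 7/256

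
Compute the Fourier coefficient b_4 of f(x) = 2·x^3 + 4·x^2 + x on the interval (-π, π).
b_4 = (1/π) ∫_{-π}^{π} f(x)·sin(4x) dx.
Evaluate the integral (use parity and integration by parts as needed): b_4 = -π^2 - 1/8.

Final answer: -π^2 - 1/8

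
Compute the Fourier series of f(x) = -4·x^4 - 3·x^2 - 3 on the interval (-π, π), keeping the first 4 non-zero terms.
(-180 + 32·π^2)·cos(x) + (9 - 8·π^2)·cos(2·x) + (-28/27 + 32·π^2/9)·cos(3·x) - 4·π^4/5 - π^2 - 3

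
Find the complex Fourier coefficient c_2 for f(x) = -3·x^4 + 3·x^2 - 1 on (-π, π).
Compute the real Fourier coefficients first: a_2 = 12 - 6·π^2, b_2 = 0.
Then c_2 = (a_2 − i·b_2)/2 = 6 - 3·π^2.

Final answer: 6 - 3·π^2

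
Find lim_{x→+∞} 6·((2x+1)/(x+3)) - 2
Evaluate the dominant behaviour as x → +∞; each term tends to a finite value or vanishes.
Limit = 10.

Final answer: 10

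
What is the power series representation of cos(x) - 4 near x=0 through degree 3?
-x^2/2 - 3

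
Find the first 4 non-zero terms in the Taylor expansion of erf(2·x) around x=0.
-128·x^7/(21·√(π)) + 32·x^5/(5·√(π)) - 16·x^3/(3·√(π)) + 4·x/√(π)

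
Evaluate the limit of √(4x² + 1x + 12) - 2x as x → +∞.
As x → +∞: multiply by the conjugate to get (1x+12)/(√(4x²+1x+12)+2x); the denominator ~ 4x, so the limit is 1/4.
Limit = 1/4.

Final answer: 1/4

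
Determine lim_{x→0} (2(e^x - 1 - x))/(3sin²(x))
Both numerator and denominator → 0 as x → 0; this is a 0/0 indeterminate form.
Expand each to leading order near x = 0: numerator ~ x^2, denominator ~ 3·x^2.
The limit of the ratio is 1/3.

Final answer: 1/3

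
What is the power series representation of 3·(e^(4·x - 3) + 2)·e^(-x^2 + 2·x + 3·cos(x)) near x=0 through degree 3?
x^3·(63 - 22·e^(3)) + x^2·(93/2 - 3·e^(3)) + x·(18 + 12·e^(3)) + 3 + 6·e^(3)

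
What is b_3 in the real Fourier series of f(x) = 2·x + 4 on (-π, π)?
b_3 = (1/π) ∫_{-π}^{π} f(x)·sin(3x) dx.
Evaluate the integral (use parity and integration by parts as needed): b_3 = 4/3.

Final answer: 4/3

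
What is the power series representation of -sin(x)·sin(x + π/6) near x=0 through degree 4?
√(3)·x^4/6 + x^3/3 - √(3)·x^2/2 - x/2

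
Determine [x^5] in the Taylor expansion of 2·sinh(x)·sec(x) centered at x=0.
Expand to order 5: 2·sinh(x)·sec(x) = 3·x^5/5 + 4·x^3/3 + 2·x + O(x^6).
The coefficient of x^5 is 3/5.

Final answer: 3/5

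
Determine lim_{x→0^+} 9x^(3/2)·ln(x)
This is a 0·∞ indeterminate form at x → 0⁺.
Rewrite the product as 9·ln(x) / x^(-3/2) and apply L'Hôpital, or use the standard hierarchy x^(-3/2) ≫ |ln x| as x → 0⁺.
The indeterminate product → 0, so the limit = 0.

Final answer: 0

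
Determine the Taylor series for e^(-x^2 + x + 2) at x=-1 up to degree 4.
1 + 3·(x + 1) + 7·(x + 1)^2/2 + 3·(x + 1)^3/2 - 5·(x + 1)^4/8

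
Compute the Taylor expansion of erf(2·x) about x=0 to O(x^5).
-16·x^3/(3·√(π)) + 4·x/√(π)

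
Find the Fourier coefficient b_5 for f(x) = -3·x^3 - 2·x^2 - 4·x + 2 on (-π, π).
b_5 = (1/π) ∫_{-π}^{π} f(x)·sin(5x) dx.
Evaluate the integral (use parity and integration by parts as needed): b_5 = -6·π^2/5 - 164/125.

Final answer: -6·π^2/5 - 164/125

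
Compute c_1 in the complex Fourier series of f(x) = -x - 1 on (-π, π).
Compute the real Fourier coefficients first: a_1 = 0, b_1 = -2.
Then c_1 = (a_1 − i·b_1)/2 = i.

Final answer: i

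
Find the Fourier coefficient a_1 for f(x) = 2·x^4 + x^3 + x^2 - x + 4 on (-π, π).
a_1 = (1/π) ∫_{-π}^{π} f(x)·cos(1x) dx.
Evaluate the integral (use parity and integration by parts as needed): a_1 = 92 - 16·π^2.

Final answer: 92 - 16·π^2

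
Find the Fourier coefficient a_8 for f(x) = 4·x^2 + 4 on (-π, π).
a_8 = (1/π) ∫_{-π}^{π} f(x)·cos(8x) dx.
Evaluate the integral (use parity and integration by parts as needed): a_8 = 1/4.

Final answer: 1/4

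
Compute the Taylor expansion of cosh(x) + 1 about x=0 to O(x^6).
x^4/24 + x^2/2 + 2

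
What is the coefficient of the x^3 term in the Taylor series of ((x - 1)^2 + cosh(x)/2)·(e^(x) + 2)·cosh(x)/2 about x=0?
Expand to order 3: ((x - 1)^2 + cosh(x)/2)·(e^(x) + 2)·cosh(x)/2 = -7·x^3/8 + 19·x^2/8 - 9·x/4 + 9/4 + O(x^4).
The coefficient of x^3 is -7/8.

Final answer: -7/8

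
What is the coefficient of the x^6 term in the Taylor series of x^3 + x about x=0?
Expand to order 6: x^3 + x = x^3 + x + O(x^7).
The coefficient of x^6 is 0.

Final answer: 0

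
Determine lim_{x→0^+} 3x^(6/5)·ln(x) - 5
The product is a 0·∞ indeterminate form at x → 0⁺.
Rewrite the product as 3·ln(x) / x^(-6/5) and apply L'Hôpital, or use the standard hierarchy x^(-6/5) ≫ |ln x| as x → 0⁺.
The indeterminate product → 0, so the limit = -5.

Final answer: -5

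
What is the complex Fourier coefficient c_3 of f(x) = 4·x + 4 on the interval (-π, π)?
Compute the real Fourier coefficients first: a_3 = 0, b_3 = 8/3.
Then c_3 = (a_3 − i·b_3)/2 = -4·i/3.

Final answer: -4·i/3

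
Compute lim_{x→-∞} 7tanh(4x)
Evaluate the dominant behaviour as x → -∞; each term tends to a finite value or vanishes.
Limit = -7.

Final answer: -7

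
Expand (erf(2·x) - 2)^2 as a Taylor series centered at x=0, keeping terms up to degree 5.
-128·x^5/(5·√(π)) - 128·x^4/(3·π) + 64·x^3/(3·√(π)) + 16·x^2/π - 16·x/√(π) + 4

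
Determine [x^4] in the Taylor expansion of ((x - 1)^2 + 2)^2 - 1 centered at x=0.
Expand to order 4: ((x - 1)^2 + 2)^2 - 1 = x^4 - 4·x^3 + 10·x^2 - 12·x + 8 + O(x^5).
The coefficient of x^4 is 1.

Final answer: 1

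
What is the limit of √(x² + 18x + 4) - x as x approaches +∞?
This is an ∞ − ∞ indeterminate form.
Multiply and divide by the conjugate √(x²+18x + 4) + x; the x² terms cancel, leaving (18x + 4)/(√(x²+18x + 4)+x) → 18/2 = 9.
Limit = 9.

Final answer: 9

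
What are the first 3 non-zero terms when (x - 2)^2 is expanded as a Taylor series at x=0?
x^2 - 4·x + 4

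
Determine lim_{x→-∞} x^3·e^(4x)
This is a 0·∞ indeterminate form at x → -∞.
Rewrite the product as x^3 / e^(-4x) (an ∞/∞ form) and apply L'Hôpital, or use the standard hierarchy e^(4|x|) ≫ |x^3| as x → -∞.
The indeterminate product → 0, so the limit = 0.

Final answer: 0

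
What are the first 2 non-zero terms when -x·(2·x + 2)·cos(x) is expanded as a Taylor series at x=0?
-2·x^2 - 2·x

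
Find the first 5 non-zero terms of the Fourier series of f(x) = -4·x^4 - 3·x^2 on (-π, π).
(-180 + 32·π^2)·cos(x) + (9 - 8·π^2)·cos(2·x) + (-28/27 + 32·π^2/9)·cos(3·x) - 2·π^2·cos(4·x) - 4·π^4/5 - π^2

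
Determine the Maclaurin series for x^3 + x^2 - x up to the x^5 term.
x^3 + x^2 - x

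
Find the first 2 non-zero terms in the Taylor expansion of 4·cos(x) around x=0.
4 - 2·x^2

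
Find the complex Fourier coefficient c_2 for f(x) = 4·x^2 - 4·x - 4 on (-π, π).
Compute the real Fourier coefficients first: a_2 = 4, b_2 = 4.
Then c_2 = (a_2 − i·b_2)/2 = 2 - 2·i.

Final answer: 2 - 2·i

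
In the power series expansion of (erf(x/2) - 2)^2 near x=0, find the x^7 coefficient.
Expand to order 7: (erf(x/2) - 2)^2 = x^7/(672·√(π)) + 7·x^6/(360·π) - x^5/(40·√(π)) - x^4/(6·π) + x^3/(3·√(π)) + x^2/π - 4·x/√(π) + 4 + O(x^8).
The coefficient of x^7 is 1/(672·√(π)).

Final answer: 1/(672·√(π))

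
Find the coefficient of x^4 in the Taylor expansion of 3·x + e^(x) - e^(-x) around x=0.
Expand to order 4: 3·x + e^(x) - e^(-x) = x^3/3 + 5·x + O(x^5).
The coefficient of x^4 is 0.

Final answer: 0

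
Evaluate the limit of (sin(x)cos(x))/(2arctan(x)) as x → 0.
Both numerator and denominator → 0 as x → 0; this is a 0/0 indeterminate form.
Expand each to leading order near x = 0: numerator ~ x, denominator ~ 2·x.
The limit of the ratio is 1/2.

Final answer: 1/2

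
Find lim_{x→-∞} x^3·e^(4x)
This is a 0·∞ indeterminate form at x → -∞.
Rewrite the product as x^3 / e^(-4x) (an ∞/∞ form) and apply L'Hôpital, or use the standard hierarchy e^(4|x|) ≫ |x^3| as x → -∞.
The indeterminate product → 0, so the limit = 0.

Final answer: 0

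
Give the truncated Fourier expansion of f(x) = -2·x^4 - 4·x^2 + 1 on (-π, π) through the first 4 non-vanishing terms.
(-80 + 16·π^2)·cos(x) + (2 - 4·π^2)·cos(2·x) + (16/27 + 16·π^2/9)·cos(3·x) - 2·π^4/5 - 4·π^2/3 + 1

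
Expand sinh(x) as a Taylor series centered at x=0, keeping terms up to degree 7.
x^7/5040 + x^5/120 + x^3/6 + x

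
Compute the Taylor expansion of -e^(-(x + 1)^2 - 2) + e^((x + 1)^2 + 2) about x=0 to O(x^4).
x^3·(-2·e^(-3)/3 + 10·e^(3)/3) + x^2·(-e^(-3) + 3·e^(3)) + x·(2·e^(-3) + 2·e^(3)) - e^(-3) + e^(3)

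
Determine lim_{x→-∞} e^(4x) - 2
Evaluate the dominant behaviour as x → -∞; each term tends to a finite value or vanishes.
Limit = -2.

Final answer: -2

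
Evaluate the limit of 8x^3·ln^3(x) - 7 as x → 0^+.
The product is a 0·∞ indeterminate form at x → 0⁺.
Rewrite the product as 8·ln^3(x) / x^(-3) and apply L'Hôpital, or use the standard hierarchy x^(-3) ≫ |ln x|^3 as x → 0⁺.
The indeterminate product → 0, so the limit = -7.

Final answer: -7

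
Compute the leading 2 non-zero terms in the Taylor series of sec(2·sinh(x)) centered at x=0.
2·x^2 + 1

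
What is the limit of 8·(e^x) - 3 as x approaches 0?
Direct substitution at x = 0 gives 5.

Final answer: 5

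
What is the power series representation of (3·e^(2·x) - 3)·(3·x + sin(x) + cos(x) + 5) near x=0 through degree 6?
103·x^6/30 + 201·x^5/20 + 24·x^4 + 45·x^3 + 60·x^2 + 36·x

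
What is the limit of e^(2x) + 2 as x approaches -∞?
Evaluate the dominant behaviour as x → -∞; each term tends to a finite value or vanishes.
Limit = 2.

Final answer: 2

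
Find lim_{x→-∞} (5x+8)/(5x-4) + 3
Evaluate the dominant behaviour as x → -∞; each term tends to a finite value or vanishes.
Limit = 4.

Final answer: 4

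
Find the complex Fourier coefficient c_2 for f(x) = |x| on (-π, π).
Compute the real Fourier coefficients first: a_2 = 0, b_2 = 0.
Then c_2 = (a_2 − i·b_2)/2 = 0.

Final answer: 0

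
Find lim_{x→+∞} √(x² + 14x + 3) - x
As x → +∞: multiply by the conjugate to get (14x+3)/(√(x²+14x+3)+x); the denominator ~ 2x, so the limit is 14/2 = 7.
Limit = 7.

Final answer: 7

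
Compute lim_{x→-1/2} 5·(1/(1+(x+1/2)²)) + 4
Direct substitution at x = -1/2 gives 9.

Final answer: 9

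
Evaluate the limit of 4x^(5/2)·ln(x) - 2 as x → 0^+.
The product is a 0·∞ indeterminate form at x → 0⁺.
Rewrite the product as 4·ln(x) / x^(-5/2) and apply L'Hôpital, or use the standard hierarchy x^(-5/2) ≫ |ln x| as x → 0⁺.
The indeterminate product → 0, so the limit = -2.

Final answer: -2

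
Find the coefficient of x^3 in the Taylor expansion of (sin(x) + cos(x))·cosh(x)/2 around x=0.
Expand to order 3: (sin(x) + cos(x))·cosh(x)/2 = x^3/6 + x/2 + 1/2 + O(x^4).
The coefficient of x^3 is 1/6.

Final answer: 1/6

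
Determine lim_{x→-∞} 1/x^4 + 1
Evaluate the dominant behaviour as x → -∞; each term tends to a finite value or vanishes.
Limit = 1.

Final answer: 1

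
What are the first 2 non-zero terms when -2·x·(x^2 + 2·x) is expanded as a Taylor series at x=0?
-2·x^3 - 4·x^2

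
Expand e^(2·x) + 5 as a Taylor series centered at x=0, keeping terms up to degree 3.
4·x^3/3 + 2·x^2 + 2·x + 6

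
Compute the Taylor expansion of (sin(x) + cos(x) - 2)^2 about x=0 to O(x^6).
7·x^5/30 - x^4/6 - 2·x^3/3 + 2·x^2 - 2·x + 1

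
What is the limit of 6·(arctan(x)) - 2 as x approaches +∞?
Evaluate the dominant behaviour as x → +∞; each term tends to a finite value or vanishes.
Limit = -2 + 3·π.

Final answer: -2 + 3·π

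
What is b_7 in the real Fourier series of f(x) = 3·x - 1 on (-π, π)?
b_7 = (1/π) ∫_{-π}^{π} f(x)·sin(7x) dx.
Evaluate the integral (use parity and integration by parts as needed): b_7 = 6/7.

Final answer: 6/7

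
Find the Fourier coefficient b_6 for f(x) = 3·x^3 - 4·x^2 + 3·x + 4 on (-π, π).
b_6 = (1/π) ∫_{-π}^{π} f(x)·sin(6x) dx.
Evaluate the integral (use parity and integration by parts as needed): b_6 = -π^2 - 5/6.

Final answer: -π^2 - 5/6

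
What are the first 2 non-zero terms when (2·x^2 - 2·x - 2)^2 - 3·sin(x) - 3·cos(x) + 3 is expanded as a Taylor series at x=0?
5·x + 4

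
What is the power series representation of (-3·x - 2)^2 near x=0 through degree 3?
9·x^2 + 12·x + 4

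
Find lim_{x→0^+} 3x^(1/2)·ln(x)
This is a 0·∞ indeterminate form at x → 0⁺.
Rewrite the product as 3·ln(x) / x^(-1/2) and apply L'Hôpital, or use the standard hierarchy x^(-1/2) ≫ |ln x| as x → 0⁺.
The indeterminate product → 0, so the limit = 0.

Final answer: 0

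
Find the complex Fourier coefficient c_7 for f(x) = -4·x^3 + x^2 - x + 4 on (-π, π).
Compute the real Fourier coefficients first: a_7 = -4/49, b_7 = -8·π^2/7 - 50/343.
Then c_7 = (a_7 − i·b_7)/2 = -2/49 + 25·i/343 + 4·i·π^2/7.

Final answer: -2/49 + 25·i/343 + 4·i·π^2/7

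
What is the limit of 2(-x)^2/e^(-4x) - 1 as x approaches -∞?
The quotient is an ∞/∞ indeterminate form as x → -∞.
Compare growth rates of the dominant terms (exponentials ≫ polynomials ≫ logarithms), or apply L'Hôpital's rule; the quotient → 0.
Adding the constant: 0 - 1 = -1. Limit = -1.

Final answer: -1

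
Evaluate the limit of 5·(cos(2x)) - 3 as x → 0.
Direct substitution at x = 0 gives 2.

Final answer: 2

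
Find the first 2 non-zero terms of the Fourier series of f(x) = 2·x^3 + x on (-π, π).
(-22 + 4·π^2)·sin(x) + (2 - 2·π^2)·sin(2·x)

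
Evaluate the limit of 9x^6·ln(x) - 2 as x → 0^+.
The product is a 0·∞ indeterminate form at x → 0⁺.
Rewrite the product as 9·ln(x) / x^(-6) and apply L'Hôpital, or use the standard hierarchy x^(-6) ≫ |ln x| as x → 0⁺.
The indeterminate product → 0, so the limit = -2.

Final answer: -2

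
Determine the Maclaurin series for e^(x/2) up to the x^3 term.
x^3/48 + x^2/8 + x/2 + 1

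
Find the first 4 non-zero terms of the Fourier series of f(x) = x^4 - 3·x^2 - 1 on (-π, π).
(60 - 8·π^2)·cos(x) + (-6 + 2·π^2)·cos(2·x) + (52/27 - 8·π^2/9)·cos(3·x) - π^2 - 1 + π^4/5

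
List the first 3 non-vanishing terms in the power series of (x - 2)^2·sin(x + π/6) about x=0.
x^2·(-2·√(3) - 1/2) + x·(-2 + 2·√(3)) + 2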